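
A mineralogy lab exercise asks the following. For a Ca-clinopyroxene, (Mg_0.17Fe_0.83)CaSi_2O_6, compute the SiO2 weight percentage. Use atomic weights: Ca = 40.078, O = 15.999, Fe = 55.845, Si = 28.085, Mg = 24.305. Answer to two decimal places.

Formula mass = 242.725 g/mol.
2 Si → 2.0000 mol SiO2 per formula unit; M(SiO2) = 60.083, so SiO2 mass = 120.166 g.
120.166/242.725 × 100 = 49.51 wt%.

49.51 wt%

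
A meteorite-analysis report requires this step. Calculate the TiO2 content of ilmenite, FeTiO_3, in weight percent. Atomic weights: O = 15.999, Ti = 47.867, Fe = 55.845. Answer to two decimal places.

52.64 wt%

M(FeTiO_3) = 151.709 g/mol; M(TiO2) = 79.865 g/mol.
Moles TiO2 per formula unit = 1 Ti ÷ 1 = 1.0000.
TiO2 fraction = (1.0000 × 79.865) / 151.709 = 79.865/151.709 = 0.5264.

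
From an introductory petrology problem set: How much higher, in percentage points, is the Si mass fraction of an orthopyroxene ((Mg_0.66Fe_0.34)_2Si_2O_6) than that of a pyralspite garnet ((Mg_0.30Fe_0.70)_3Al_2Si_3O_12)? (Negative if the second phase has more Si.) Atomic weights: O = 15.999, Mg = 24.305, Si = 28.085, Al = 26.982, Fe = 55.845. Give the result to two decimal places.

Si in (Mg_0.66Fe_0.34)_2Si_2O_6: molar mass 222.221 g/mol; 2×28.085 = 56.170 g → 25.28 wt%.
Si in (Mg_0.30Fe_0.70)_3Al_2Si_3O_12: molar mass 469.356 g/mol; 3×28.085 = 84.255 g → 17.95 wt%.
Difference = 25.28 − 17.95 = 7.33 percentage points.

7.33 percentage points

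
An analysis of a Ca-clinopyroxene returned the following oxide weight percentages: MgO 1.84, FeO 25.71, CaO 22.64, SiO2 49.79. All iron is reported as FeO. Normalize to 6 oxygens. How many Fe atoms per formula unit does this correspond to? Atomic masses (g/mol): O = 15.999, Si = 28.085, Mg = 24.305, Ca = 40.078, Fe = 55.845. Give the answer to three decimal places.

0.871 Fe apfu

MgO (M=40.304): mol = 0.04565; Mg = 0.04565, O = 0.04565.
FeO (M=71.844): mol = 0.35786; Fe = 0.35786, O = 0.35786.
CaO (M=56.077): mol = 0.40373; Ca = 0.40373, O = 0.40373.
SiO2 (M=60.083): mol = 0.82869; Si = 0.82869, O = 1.65738.
ΣO = 2.46462; factor = 6/ΣO = 2.43445.
Fe apfu = 0.35786 × 2.43445 = 0.871.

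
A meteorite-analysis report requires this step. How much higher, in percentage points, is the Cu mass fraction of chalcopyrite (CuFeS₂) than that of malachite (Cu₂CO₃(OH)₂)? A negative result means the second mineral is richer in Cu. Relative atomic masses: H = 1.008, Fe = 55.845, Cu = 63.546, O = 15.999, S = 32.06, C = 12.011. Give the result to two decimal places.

M(CuFeS₂) = 183.511 g/mol, so wt% Cu = 63.546/183.511 × 100 = 34.63%.
M(Cu₂CO₃(OH)₂) = 221.114 g/mol, so wt% Cu = 127.092/221.114 × 100 = 57.48%.
34.63 − 57.48 = -22.85 pp.

-22.85 percentage points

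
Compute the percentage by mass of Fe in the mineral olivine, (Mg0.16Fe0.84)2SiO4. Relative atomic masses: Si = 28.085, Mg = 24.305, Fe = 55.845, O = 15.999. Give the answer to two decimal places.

Molar mass of (Mg0.16Fe0.84)2SiO4: 0.32×24.305 + 1.68×55.845 + 1×28.085 + 4×15.999 = 193.678 g/mol.
Mass of Fe per formula unit: 1.68 × 55.845 = 93.820 g.
Weight fraction Fe = 93.820 / 193.678 = 0.4844.

48.44 weight percent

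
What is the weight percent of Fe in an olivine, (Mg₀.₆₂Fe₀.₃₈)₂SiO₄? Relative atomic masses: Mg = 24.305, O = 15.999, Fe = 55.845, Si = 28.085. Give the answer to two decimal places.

25.78 mass %

Formula mass = 1.24×24.305 + 0.76×55.845 + 1×28.085 + 4×15.999 = 164.661 g/mol, of which 42.442 g is Fe.
So Fe makes up 42.442/164.661 = 0.2578 of the mass, i.e. 25.78%.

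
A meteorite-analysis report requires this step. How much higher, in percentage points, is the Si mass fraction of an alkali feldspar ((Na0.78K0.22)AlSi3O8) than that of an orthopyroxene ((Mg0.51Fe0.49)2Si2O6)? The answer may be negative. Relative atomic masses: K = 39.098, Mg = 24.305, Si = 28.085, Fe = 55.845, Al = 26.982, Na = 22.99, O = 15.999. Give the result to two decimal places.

Si in (Na0.78K0.22)AlSi3O8: molar mass 265.763 g/mol; 3×28.085 = 84.255 g → 31.70 wt%.
Si in (Mg0.51Fe0.49)2Si2O6: molar mass 231.683 g/mol; 2×28.085 = 56.170 g → 24.24 wt%.
Difference = 31.70 − 24.24 = 7.46 percentage points.

7.46 percentage points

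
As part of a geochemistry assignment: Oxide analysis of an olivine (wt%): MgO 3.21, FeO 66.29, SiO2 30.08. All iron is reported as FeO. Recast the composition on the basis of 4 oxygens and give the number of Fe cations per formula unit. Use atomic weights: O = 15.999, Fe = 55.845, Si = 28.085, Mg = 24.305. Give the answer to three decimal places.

MgO: 3.21/40.304 = 0.07964 mol → 0.07964 mol Mg, 0.07964 mol O.
FeO: 66.29/71.844 = 0.92269 mol → 0.92269 mol Fe, 0.92269 mol O.
SiO2: 30.08/60.083 = 0.50064 mol → 0.50064 mol Si, 1.00128 mol O.
Total oxygen = 2.00361 mol. Normalization factor = 4/2.00361 = 1.99640.
Fe per 4 O = 0.92269 × 1.99640 = 1.842.

1.842 Fe apfu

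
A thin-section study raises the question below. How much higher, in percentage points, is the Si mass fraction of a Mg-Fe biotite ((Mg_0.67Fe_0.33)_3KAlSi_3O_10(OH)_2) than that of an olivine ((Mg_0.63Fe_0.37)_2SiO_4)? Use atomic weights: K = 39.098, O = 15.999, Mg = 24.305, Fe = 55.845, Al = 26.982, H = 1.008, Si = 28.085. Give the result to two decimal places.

1.67 percentage points

First mineral: 84.255 g Si in 448.479 g formula = 18.79 wt% Si.
Second mineral: 28.085 g Si in 164.031 g formula = 17.12 wt% Si.
18.79% − 17.12% gives a difference of 1.67 percentage points.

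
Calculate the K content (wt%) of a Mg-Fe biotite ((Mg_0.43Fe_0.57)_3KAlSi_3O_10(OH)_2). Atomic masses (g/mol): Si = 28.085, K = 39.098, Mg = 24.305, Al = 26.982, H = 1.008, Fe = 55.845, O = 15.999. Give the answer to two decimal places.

8.30 wt%

Molar mass of (Mg_0.43Fe_0.57)_3KAlSi_3O_10(OH)_2: 1.29*24.305 + 1.71*55.845 + 1*39.098 + 1*26.982 + 3*28.085 + 12*15.999 + 2*1.008 = 471.187 g/mol.
Mass of K per formula unit: 1 × 39.098 = 39.098 g.
Weight fraction K = 39.098 / 471.187 = 0.0830.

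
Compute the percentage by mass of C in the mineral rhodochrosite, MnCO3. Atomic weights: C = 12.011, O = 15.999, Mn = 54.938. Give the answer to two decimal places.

10.45 wt%

Formula mass = 1×54.938 + 1×12.011 + 3×15.999 = 114.946 g/mol, of which 12.011 g is C.
So C makes up 12.011/114.946 = 0.1045 of the mass, i.e. 10.45%.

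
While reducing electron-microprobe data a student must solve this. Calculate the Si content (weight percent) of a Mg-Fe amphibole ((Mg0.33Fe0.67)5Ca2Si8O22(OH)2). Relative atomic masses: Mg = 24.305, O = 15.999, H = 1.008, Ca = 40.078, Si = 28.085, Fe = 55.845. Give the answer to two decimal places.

24.47 weight percent

Formula mass = 1.65*24.305 + 3.35*55.845 + 2*40.078 + 8*28.085 + 24*15.999 + 2*1.008 = 918.012 g/mol, of which 224.680 g is Si.
So Si makes up 224.680/918.012 = 0.2447 of the mass, i.e. 24.47%.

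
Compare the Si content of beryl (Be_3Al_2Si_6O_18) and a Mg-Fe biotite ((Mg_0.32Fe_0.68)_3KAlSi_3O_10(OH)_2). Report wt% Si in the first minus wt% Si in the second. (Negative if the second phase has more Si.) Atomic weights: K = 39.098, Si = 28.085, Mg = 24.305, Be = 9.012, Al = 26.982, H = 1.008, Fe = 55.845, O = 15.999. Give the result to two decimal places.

13.86 percentage points

First mineral: 168.510 g Si in 537.492 g formula = 31.35 wt% Si.
Second mineral: 84.255 g Si in 481.596 g formula = 17.49 wt% Si.
31.35% − 17.49% gives a difference of 13.86 percentage points.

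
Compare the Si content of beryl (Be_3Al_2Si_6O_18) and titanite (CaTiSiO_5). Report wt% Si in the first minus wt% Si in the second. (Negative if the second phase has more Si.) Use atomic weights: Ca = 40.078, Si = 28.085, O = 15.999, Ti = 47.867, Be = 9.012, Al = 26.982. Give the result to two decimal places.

Si in Be_3Al_2Si_6O_18: molar mass 537.492 g/mol; 6×28.085 = 168.510 g → 31.35 wt%.
Si in CaTiSiO_5: molar mass 196.025 g/mol; 1×28.085 = 28.085 g → 14.33 wt%.
Difference = 31.35 − 14.33 = 17.02 percentage points.

17.02 percentage points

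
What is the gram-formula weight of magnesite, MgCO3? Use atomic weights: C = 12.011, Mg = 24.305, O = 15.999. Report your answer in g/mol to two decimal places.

84.31 g/mol

The formula mass is the sum 1(24.305) + 1(12.011) + 3(15.999).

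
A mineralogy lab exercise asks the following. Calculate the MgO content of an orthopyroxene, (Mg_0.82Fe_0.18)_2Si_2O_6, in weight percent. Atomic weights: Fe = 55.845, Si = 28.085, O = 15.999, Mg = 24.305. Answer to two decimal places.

31.16 wt%

Formula mass = 212.128 g/mol.
1.64 Mg → 1.6400 mol MgO per formula unit; M(MgO) = 40.304, so MgO mass = 66.099 g.
66.099/212.128 × 100 = 31.16 wt%.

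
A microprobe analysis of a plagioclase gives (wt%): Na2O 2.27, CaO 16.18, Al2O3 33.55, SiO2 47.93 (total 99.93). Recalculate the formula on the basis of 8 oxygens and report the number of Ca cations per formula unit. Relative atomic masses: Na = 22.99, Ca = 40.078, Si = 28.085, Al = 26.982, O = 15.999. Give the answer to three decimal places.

Na2O: 2.27/61.979 = 0.03663 mol → 0.07326 mol Na, 0.03663 mol O.
CaO: 16.18/56.077 = 0.28853 mol → 0.28853 mol Ca, 0.28853 mol O.
Al2O3: 33.55/101.961 = 0.32905 mol → 0.65810 mol Al, 0.98715 mol O.
SiO2: 47.93/60.083 = 0.79773 mol → 0.79773 mol Si, 1.59546 mol O.
Total oxygen = 2.90777 mol. Normalization factor = 8/2.90777 = 2.75125.
Ca per 8 O = 0.28853 × 2.75125 = 0.794.

0.794 Ca apfu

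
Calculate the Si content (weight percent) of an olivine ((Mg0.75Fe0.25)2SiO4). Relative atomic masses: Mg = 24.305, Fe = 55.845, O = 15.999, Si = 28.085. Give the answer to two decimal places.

17.95 weight percent

M((Mg0.75Fe0.25)2SiO4) = 156.461 g/mol.
Si contributes 1 × 28.085 = 28.085 g per mole.
28.085/156.461 = 0.1795 → 17.95%.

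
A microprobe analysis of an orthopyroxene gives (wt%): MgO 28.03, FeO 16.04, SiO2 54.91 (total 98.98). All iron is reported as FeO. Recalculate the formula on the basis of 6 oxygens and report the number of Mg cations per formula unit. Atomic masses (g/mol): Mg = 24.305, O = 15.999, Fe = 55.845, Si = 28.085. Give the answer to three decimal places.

MgO: 28.03/40.304 = 0.69546 mol → 0.69546 mol Mg, 0.69546 mol O.
FeO: 16.04/71.844 = 0.22326 mol → 0.22326 mol Fe, 0.22326 mol O.
SiO2: 54.91/60.083 = 0.91390 mol → 0.91390 mol Si, 1.82780 mol O.
Total oxygen = 2.74652 mol. Normalization factor = 6/2.74652 = 2.18458.
Mg per 6 O = 0.69546 × 2.18458 = 1.519.

1.519 Mg apfu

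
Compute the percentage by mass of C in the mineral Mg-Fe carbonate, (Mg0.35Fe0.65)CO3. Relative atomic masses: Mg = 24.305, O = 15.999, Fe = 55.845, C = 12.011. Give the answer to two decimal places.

Formula mass = 0.35·24.305 + 0.65·55.845 + 1·12.011 + 3·15.999 = 104.814 g/mol, of which 12.011 g is C.
So C makes up 12.011/104.814 = 0.1146 of the mass, i.e. 11.46%.

11.46 weight percent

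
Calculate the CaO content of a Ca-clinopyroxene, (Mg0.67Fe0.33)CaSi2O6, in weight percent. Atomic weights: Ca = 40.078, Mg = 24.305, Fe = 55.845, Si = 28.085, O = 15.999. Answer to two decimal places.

24.71 wt%

Formula mass = 226.955 g/mol.
1 Ca → 1.0000 mol CaO per formula unit; M(CaO) = 56.077, so CaO mass = 56.077 g.
56.077/226.955 × 100 = 24.71 wt%.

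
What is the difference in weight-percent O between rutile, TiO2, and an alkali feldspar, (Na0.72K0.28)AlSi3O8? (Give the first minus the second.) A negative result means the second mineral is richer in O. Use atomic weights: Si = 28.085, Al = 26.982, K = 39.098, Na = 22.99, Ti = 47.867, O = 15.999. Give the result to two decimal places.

-7.92 percentage points

O in TiO2: molar mass 79.865 g/mol; 2×15.999 = 31.998 g → 40.07 wt%.
O in (Na0.72K0.28)AlSi3O8: molar mass 266.729 g/mol; 8×15.999 = 127.992 g → 47.99 wt%.
Difference = 40.07 − 47.99 = -7.92 percentage points.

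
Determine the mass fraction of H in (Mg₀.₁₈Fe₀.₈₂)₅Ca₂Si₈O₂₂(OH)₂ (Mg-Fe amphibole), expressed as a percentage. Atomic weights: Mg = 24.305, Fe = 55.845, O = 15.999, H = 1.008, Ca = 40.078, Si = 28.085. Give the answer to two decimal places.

0.21 weight percent

Molar mass of (Mg₀.₁₈Fe₀.₈₂)₅Ca₂Si₈O₂₂(OH)₂: 0.90·24.305 + 4.10·55.845 + 2·40.078 + 8·28.085 + 24·15.999 + 2·1.008 = 941.667 g/mol.
Mass of H per formula unit: 2 × 1.008 = 2.016 g.
Weight fraction H = 2.016 / 941.667 = 0.0021.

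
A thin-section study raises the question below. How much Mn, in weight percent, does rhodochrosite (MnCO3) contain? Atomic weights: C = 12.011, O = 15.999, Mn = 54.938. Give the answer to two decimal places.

47.79 weight percent

M(MnCO3) = 114.946 g/mol.
Mn contributes 1 × 54.938 = 54.938 g per mole.
54.938/114.946 = 0.4779 → 47.79%.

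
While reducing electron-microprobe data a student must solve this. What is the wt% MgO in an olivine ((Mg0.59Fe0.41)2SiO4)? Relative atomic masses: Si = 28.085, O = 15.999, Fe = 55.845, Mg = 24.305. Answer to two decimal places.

28.55 wt%

Molar mass of (Mg0.59Fe0.41)2SiO4 = 1.18×24.305 + 0.82×55.845 + 1×28.085 + 4×15.999 = 166.554 g/mol.
Each formula unit contains 1.18 Mg, equivalent to 1.18/1 = 1.1800 mol MgO.
M(MgO) = 1×24.305 + 1×15.999 = 40.304 g/mol.
Mass of MgO per formula unit = 1.1800 × 40.304 = 47.559 g.
MgO wt% = 47.559 / 166.554 × 100 = 28.55%.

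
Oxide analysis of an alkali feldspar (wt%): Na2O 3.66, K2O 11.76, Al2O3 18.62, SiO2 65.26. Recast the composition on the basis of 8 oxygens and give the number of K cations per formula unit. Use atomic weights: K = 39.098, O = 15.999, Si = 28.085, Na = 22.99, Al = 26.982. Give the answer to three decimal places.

Na2O (M=61.979): mol = 0.05905; Na = 0.11810, O = 0.05905.
K2O (M=94.195): mol = 0.12485; K = 0.24970, O = 0.12485.
Al2O3 (M=101.961): mol = 0.18262; Al = 0.36524, O = 0.54786.
SiO2 (M=60.083): mol = 1.08616; Si = 1.08616, O = 2.17232.
ΣO = 2.90408; factor = 8/ΣO = 2.75475.
K apfu = 0.24970 × 2.75475 = 0.688.

0.688 K apfu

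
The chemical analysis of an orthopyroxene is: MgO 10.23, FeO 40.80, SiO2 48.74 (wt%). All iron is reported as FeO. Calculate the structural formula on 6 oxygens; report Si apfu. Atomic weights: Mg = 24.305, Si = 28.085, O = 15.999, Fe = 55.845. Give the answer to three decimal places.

1.991 Si apfu

10.23 wt% MgO ÷ 40.304 g/mol = 0.25382 mol, giving 0.25382 Mg and 0.25382 O.
40.80 wt% FeO ÷ 71.844 g/mol = 0.56790 mol, giving 0.56790 Fe and 0.56790 O.
48.74 wt% SiO2 ÷ 60.083 g/mol = 0.81121 mol, giving 0.81121 Si and 1.62242 O.
Oxygen sums to 2.44414; scaling by 6/2.44414 = 2.45485 puts the formula on 6 O.
Si: 0.81121 × 2.45485 = 1.991 atoms per formula unit.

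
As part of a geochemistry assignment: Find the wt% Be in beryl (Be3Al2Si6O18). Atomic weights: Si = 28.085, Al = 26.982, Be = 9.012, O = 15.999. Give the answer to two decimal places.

M(Be3Al2Si6O18) = 537.492 g/mol.
Be contributes 3 × 9.012 = 27.036 g per mole.
27.036/537.492 = 0.0503 → 5.03%.

5.03 mass %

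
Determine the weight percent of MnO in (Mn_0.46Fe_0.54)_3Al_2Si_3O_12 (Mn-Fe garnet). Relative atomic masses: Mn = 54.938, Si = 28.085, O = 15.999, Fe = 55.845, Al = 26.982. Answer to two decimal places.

Molar mass of (Mn_0.46Fe_0.54)_3Al_2Si_3O_12 = 1.38×54.938 + 1.62×55.845 + 2×26.982 + 3×28.085 + 12×15.999 = 496.490 g/mol.
Each formula unit contains 1.38 Mn, equivalent to 1.38/1 = 1.3800 mol MnO.
M(MnO) = 1×54.938 + 1×15.999 = 70.937 g/mol.
Mass of MnO per formula unit = 1.3800 × 70.937 = 97.893 g.
MnO wt% = 97.893 / 496.490 × 100 = 19.72%.

19.72 wt%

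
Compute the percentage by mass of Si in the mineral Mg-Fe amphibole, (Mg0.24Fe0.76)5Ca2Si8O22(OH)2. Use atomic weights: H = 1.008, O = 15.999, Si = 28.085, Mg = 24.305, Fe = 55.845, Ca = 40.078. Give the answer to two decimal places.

24.10 weight percent

Formula mass = 1.20×24.305 + 3.80×55.845 + 2×40.078 + 8×28.085 + 24×15.999 + 2×1.008 = 932.205 g/mol, of which 224.680 g is Si.
So Si makes up 224.680/932.205 = 0.2410 of the mass, i.e. 24.10%.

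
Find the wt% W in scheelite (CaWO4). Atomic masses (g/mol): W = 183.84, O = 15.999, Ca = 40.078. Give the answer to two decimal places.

63.85 weight percent

Molar mass of CaWO4: 1×40.078 + 1×183.84 + 4×15.999 = 287.914 g/mol.
Mass of W per formula unit: 1 × 183.84 = 183.840 g.
Weight fraction W = 183.840 / 287.914 = 0.6385.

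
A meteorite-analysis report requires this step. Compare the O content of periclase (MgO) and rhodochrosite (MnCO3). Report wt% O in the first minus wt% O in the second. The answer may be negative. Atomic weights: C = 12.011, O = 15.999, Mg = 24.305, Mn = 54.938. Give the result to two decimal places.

-2.06 percentage points

M(MgO) = 40.304 g/mol, so wt% O = 15.999/40.304 × 100 = 39.70%.
M(MnCO3) = 114.946 g/mol, so wt% O = 47.997/114.946 × 100 = 41.76%.
39.70 − 41.76 = -2.06 pp.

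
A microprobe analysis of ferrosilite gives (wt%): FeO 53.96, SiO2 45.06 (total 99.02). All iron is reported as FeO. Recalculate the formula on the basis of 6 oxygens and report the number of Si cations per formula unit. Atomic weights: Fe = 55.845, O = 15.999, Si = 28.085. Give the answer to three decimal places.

1.999 Si apfu

53.96 wt% FeO ÷ 71.844 g/mol = 0.75107 mol, giving 0.75107 Fe and 0.75107 O.
45.06 wt% SiO2 ÷ 60.083 g/mol = 0.74996 mol, giving 0.74996 Si and 1.49992 O.
Oxygen sums to 2.25099; scaling by 6/2.25099 = 2.66549 puts the formula on 6 O.
Si: 0.74996 × 2.66549 = 1.999 atoms per formula unit.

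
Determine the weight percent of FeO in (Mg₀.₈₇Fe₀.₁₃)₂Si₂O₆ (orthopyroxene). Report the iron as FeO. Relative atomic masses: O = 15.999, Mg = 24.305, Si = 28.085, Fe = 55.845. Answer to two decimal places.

Molar mass of (Mg₀.₈₇Fe₀.₁₃)₂Si₂O₆ = 1.74*24.305 + 0.26*55.845 + 2*28.085 + 6*15.999 = 208.974 g/mol.
Each formula unit contains 0.26 Fe, equivalent to 0.26/1 = 0.2600 mol FeO.
M(FeO) = 1×55.845 + 1×15.999 = 71.844 g/mol.
Mass of FeO per formula unit = 0.2600 × 71.844 = 18.679 g.
FeO wt% = 18.679 / 208.974 × 100 = 8.94%.

8.94 wt%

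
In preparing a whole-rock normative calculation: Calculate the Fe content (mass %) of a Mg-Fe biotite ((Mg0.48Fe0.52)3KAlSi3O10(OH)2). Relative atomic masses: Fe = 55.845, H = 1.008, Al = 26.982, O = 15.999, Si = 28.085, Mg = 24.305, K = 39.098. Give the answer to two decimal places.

18.68 mass %

Molar mass of (Mg0.48Fe0.52)3KAlSi3O10(OH)2: 1.44·24.305 + 1.56·55.845 + 1·39.098 + 1·26.982 + 3·28.085 + 12·15.999 + 2·1.008 = 466.456 g/mol.
Mass of Fe per formula unit: 1.56 × 55.845 = 87.118 g.
Weight fraction Fe = 87.118 / 466.456 = 0.1868.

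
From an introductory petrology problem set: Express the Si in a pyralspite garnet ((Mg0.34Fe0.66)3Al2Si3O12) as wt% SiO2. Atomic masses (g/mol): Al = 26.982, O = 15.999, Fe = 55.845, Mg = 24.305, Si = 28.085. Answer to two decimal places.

Formula mass = 465.571 g/mol.
3 Si → 3.0000 mol SiO2 per formula unit; M(SiO2) = 60.083, so SiO2 mass = 180.249 g.
180.249/465.571 × 100 = 38.72 wt%.

38.72 wt%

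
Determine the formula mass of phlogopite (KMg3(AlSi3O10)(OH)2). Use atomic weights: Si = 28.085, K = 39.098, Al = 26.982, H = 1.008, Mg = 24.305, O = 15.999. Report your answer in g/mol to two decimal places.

417.25 g/mol

M = 1*39.098 + 3*24.305 + 1*26.982 + 3*28.085 + 12*15.999 + 2*1.008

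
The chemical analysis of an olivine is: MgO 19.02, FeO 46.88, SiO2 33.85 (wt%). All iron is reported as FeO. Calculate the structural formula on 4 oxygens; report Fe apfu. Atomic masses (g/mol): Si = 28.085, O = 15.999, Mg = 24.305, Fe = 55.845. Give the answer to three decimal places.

MgO (M=40.304): mol = 0.47191; Mg = 0.47191, O = 0.47191.
FeO (M=71.844): mol = 0.65252; Fe = 0.65252, O = 0.65252.
SiO2 (M=60.083): mol = 0.56339; Si = 0.56339, O = 1.12678.
ΣO = 2.25121; factor = 4/ΣO = 1.77682.
Fe apfu = 0.65252 × 1.77682 = 1.159.

1.159 Fe apfu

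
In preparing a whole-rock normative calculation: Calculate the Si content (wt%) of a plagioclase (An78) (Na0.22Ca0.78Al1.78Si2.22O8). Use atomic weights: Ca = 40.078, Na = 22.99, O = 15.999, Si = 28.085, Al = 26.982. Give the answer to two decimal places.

Molar mass of Na0.22Ca0.78Al1.78Si2.22O8: 0.22*22.99 + 0.78*40.078 + 1.78*26.982 + 2.22*28.085 + 8*15.999 = 274.687 g/mol.
Mass of Si per formula unit: 2.22 × 28.085 = 62.349 g.
Weight fraction Si = 62.349 / 274.687 = 0.2270.

22.70 wt%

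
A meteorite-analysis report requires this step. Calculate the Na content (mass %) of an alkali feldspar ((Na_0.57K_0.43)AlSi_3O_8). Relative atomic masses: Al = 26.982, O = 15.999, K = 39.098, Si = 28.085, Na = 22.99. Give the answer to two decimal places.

4.87 mass %

Formula mass = 0.57×22.99 + 0.43×39.098 + 1×26.982 + 3×28.085 + 8×15.999 = 269.145 g/mol, of which 13.104 g is Na.
So Na makes up 13.104/269.145 = 0.0487 of the mass, i.e. 4.87%.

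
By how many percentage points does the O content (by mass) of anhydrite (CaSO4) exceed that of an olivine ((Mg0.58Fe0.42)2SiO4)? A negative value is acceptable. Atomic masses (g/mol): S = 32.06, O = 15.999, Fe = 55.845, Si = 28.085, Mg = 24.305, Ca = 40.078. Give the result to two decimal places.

8.73 percentage points

M(CaSO4) = 136.134 g/mol, so wt% O = 63.996/136.134 × 100 = 47.01%.
M((Mg0.58Fe0.42)2SiO4) = 167.185 g/mol, so wt% O = 63.996/167.185 × 100 = 38.28%.
47.01 − 38.28 = 8.73 pp.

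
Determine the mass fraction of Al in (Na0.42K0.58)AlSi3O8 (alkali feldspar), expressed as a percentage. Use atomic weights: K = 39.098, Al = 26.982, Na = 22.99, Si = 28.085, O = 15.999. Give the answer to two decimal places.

Formula mass = 0.42·22.99 + 0.58·39.098 + 1·26.982 + 3·28.085 + 8·15.999 = 271.562 g/mol, of which 26.982 g is Al.
So Al makes up 26.982/271.562 = 0.0994 of the mass, i.e. 9.94%.

9.94 weight percent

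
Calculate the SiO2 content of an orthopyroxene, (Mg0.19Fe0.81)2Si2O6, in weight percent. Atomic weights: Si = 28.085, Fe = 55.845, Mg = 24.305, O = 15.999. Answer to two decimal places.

47.71 wt%

Molar mass of (Mg0.19Fe0.81)2Si2O6 = 0.38×24.305 + 1.62×55.845 + 2×28.085 + 6×15.999 = 251.869 g/mol.
Each formula unit contains 2 Si, equivalent to 2/1 = 2.0000 mol SiO2.
M(SiO2) = 1×28.085 + 2×15.999 = 60.083 g/mol.
Mass of SiO2 per formula unit = 2.0000 × 60.083 = 120.166 g.
SiO2 wt% = 120.166 / 251.869 × 100 = 47.71%.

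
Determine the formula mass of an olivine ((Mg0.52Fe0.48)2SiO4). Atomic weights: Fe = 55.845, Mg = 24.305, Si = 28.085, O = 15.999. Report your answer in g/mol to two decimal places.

Mg: 1.04 × 24.305 = 25.2772
Fe: 0.96 × 55.845 = 53.6112
Si: 1 × 28.085 = 28.0850
O: 4 × 15.999 = 63.9960
Summing the contributions gives the formula mass.

170.97 g/mol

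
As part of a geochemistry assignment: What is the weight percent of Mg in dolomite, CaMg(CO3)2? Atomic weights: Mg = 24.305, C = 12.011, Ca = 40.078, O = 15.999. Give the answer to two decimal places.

M(CaMg(CO3)2) = 184.399 g/mol.
Mg contributes 1 × 24.305 = 24.305 g per mole.
24.305/184.399 = 0.1318 → 13.18%.

13.18 mass %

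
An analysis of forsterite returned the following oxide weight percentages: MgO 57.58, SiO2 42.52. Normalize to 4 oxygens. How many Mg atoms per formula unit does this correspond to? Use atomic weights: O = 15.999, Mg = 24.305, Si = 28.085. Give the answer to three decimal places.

2.009 Mg apfu

MgO (M=40.304): mol = 1.42864; Mg = 1.42864, O = 1.42864.
SiO2 (M=60.083): mol = 0.70769; Si = 0.70769, O = 1.41538.
ΣO = 2.84402; factor = 4/ΣO = 1.40646.
Mg apfu = 1.42864 × 1.40646 = 2.009.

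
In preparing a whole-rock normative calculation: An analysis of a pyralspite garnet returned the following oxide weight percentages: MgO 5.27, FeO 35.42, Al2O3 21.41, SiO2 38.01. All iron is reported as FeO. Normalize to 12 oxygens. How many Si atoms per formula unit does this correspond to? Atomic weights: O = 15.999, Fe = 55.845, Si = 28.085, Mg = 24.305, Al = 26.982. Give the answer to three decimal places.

MgO (M=40.304): mol = 0.13076; Mg = 0.13076, O = 0.13076.
FeO (M=71.844): mol = 0.49301; Fe = 0.49301, O = 0.49301.
Al2O3 (M=101.961): mol = 0.20998; Al = 0.41996, O = 0.62994.
SiO2 (M=60.083): mol = 0.63262; Si = 0.63262, O = 1.26524.
ΣO = 2.51895; factor = 12/ΣO = 4.76389.
Si apfu = 0.63262 × 4.76389 = 3.014.

3.014 Si apfu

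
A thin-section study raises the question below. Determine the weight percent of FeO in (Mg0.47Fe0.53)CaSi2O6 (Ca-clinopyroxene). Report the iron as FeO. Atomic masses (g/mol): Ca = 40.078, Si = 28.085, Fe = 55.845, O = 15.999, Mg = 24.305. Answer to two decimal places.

16.32 wt%

Molar mass of (Mg0.47Fe0.53)CaSi2O6 = 0.47·24.305 + 0.53·55.845 + 1·40.078 + 2·28.085 + 6·15.999 = 233.263 g/mol.
Each formula unit contains 0.53 Fe, equivalent to 0.53/1 = 0.5300 mol FeO.
M(FeO) = 1×55.845 + 1×15.999 = 71.844 g/mol.
Mass of FeO per formula unit = 0.5300 × 71.844 = 38.077 g.
FeO wt% = 38.077 / 233.263 × 100 = 16.32%.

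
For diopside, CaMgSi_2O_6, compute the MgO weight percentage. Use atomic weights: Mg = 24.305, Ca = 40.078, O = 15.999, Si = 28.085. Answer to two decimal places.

18.61 wt%

Formula mass = 216.547 g/mol.
1 Mg → 1.0000 mol MgO per formula unit; M(MgO) = 40.304, so MgO mass = 40.304 g.
40.304/216.547 × 100 = 18.61 wt%.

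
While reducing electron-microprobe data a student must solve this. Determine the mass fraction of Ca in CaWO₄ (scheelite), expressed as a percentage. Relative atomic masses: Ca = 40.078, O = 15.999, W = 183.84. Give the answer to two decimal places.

13.92 weight percent

Formula mass = 1×40.078 + 1×183.84 + 4×15.999 = 287.914 g/mol, of which 40.078 g is Ca.
So Ca makes up 40.078/287.914 = 0.1392 of the mass, i.e. 13.92%.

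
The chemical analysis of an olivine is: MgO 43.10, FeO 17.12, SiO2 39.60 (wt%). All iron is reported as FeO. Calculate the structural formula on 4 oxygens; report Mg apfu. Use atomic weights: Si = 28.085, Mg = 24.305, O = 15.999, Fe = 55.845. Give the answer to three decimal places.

MgO (M=40.304): mol = 1.06937; Mg = 1.06937, O = 1.06937.
FeO (M=71.844): mol = 0.23829; Fe = 0.23829, O = 0.23829.
SiO2 (M=60.083): mol = 0.65909; Si = 0.65909, O = 1.31818.
ΣO = 2.62584; factor = 4/ΣO = 1.52332.
Mg apfu = 1.06937 × 1.52332 = 1.629.

1.629 Mg apfu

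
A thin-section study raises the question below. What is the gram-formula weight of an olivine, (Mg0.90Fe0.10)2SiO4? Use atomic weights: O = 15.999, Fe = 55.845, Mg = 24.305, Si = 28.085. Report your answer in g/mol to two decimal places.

The formula mass is the sum 1.80(24.305) + 0.20(55.845) + 1(28.085) + 4(15.999).

147.00 g/mol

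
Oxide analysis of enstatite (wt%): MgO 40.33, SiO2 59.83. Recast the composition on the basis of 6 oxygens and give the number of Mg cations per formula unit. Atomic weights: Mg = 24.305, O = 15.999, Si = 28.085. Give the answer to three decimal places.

MgO: 40.33/40.304 = 1.00065 mol → 1.00065 mol Mg, 1.00065 mol O.
SiO2: 59.83/60.083 = 0.99579 mol → 0.99579 mol Si, 1.99158 mol O.
Total oxygen = 2.99223 mol. Normalization factor = 6/2.99223 = 2.00519.
Mg per 6 O = 1.00065 × 2.00519 = 2.006.

2.006 Mg apfu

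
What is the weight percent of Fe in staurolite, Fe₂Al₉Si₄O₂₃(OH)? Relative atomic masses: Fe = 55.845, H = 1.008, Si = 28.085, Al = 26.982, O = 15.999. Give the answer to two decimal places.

Molar mass of Fe₂Al₉Si₄O₂₃(OH): 2·55.845 + 9·26.982 + 4·28.085 + 24·15.999 + 1·1.008 = 851.852 g/mol.
Mass of Fe per formula unit: 2 × 55.845 = 111.690 g.
Weight fraction Fe = 111.690 / 851.852 = 0.1311.

13.11 wt%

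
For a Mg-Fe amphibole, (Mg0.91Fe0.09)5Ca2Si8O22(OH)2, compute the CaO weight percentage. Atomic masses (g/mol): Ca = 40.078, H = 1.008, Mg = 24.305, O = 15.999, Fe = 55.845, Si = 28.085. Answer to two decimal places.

13.57 wt%

M((Mg0.91Fe0.09)5Ca2Si8O22(OH)2) = 826.546 g/mol; M(CaO) = 56.077 g/mol.
Moles CaO per formula unit = 2 Ca ÷ 1 = 2.0000.
CaO fraction = (2.0000 × 56.077) / 826.546 = 112.154/826.546 = 0.1357.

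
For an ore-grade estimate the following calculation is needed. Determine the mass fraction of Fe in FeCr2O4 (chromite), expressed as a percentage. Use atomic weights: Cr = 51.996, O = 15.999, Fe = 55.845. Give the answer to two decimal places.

24.95 mass %

Molar mass of FeCr2O4: 1·55.845 + 2·51.996 + 4·15.999 = 223.833 g/mol.
Mass of Fe per formula unit: 1 × 55.845 = 55.845 g.
Weight fraction Fe = 55.845 / 223.833 = 0.2495.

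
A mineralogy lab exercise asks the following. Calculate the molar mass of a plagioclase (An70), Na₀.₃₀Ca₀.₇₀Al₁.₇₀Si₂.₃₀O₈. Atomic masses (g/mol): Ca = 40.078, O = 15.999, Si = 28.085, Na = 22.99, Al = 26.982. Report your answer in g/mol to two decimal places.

Na: 0.30 × 22.99 = 6.8970
Ca: 0.70 × 40.078 = 28.0546
Al: 1.70 × 26.982 = 45.8694
Si: 2.30 × 28.085 = 64.5955
O: 8 × 15.999 = 127.9920
Summing the contributions gives the formula mass.

273.41 g/mol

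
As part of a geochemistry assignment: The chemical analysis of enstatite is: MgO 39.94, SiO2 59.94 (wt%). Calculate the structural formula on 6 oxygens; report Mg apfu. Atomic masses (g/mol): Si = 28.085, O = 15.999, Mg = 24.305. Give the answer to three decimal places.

1.991 Mg apfu

MgO (M=40.304): mol = 0.99097; Mg = 0.99097, O = 0.99097.
SiO2 (M=60.083): mol = 0.99762; Si = 0.99762, O = 1.99524.
ΣO = 2.98621; factor = 6/ΣO = 2.00924.
Mg apfu = 0.99097 × 2.00924 = 1.991.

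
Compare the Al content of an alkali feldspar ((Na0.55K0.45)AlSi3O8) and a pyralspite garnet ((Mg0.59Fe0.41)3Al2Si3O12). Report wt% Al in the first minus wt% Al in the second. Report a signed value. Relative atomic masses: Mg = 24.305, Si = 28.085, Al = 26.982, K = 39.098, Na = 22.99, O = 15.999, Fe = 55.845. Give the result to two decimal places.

First mineral: 26.982 g Al in 269.468 g formula = 10.01 wt% Al.
Second mineral: 53.964 g Al in 441.916 g formula = 12.21 wt% Al.
10.01% − 12.21% gives a difference of -2.20 percentage points.

-2.20 percentage points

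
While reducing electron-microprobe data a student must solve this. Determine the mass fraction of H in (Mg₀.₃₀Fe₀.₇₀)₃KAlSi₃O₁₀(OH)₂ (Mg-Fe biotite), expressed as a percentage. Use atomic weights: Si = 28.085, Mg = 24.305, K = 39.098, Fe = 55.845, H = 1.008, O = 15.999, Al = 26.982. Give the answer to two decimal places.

0.42 weight percent

Formula mass = 0.90·24.305 + 2.10·55.845 + 1·39.098 + 1·26.982 + 3·28.085 + 12·15.999 + 2·1.008 = 483.488 g/mol, of which 2.016 g is H.
So H makes up 2.016/483.488 = 0.0042 of the mass, i.e. 0.42%.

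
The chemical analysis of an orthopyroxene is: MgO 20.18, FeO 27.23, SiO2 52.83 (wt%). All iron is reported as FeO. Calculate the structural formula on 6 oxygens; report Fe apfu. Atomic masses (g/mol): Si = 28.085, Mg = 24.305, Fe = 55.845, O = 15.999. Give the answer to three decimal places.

20.18 wt% MgO ÷ 40.304 g/mol = 0.50069 mol, giving 0.50069 Mg and 0.50069 O.
27.23 wt% FeO ÷ 71.844 g/mol = 0.37902 mol, giving 0.37902 Fe and 0.37902 O.
52.83 wt% SiO2 ÷ 60.083 g/mol = 0.87928 mol, giving 0.87928 Si and 1.75856 O.
Oxygen sums to 2.63827; scaling by 6/2.63827 = 2.27422 puts the formula on 6 O.
Fe: 0.37902 × 2.27422 = 0.862 atoms per formula unit.

0.862 Fe apfu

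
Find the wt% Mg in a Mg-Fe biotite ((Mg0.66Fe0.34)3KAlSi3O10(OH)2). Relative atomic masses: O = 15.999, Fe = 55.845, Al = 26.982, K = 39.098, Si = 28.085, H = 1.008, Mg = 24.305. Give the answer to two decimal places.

10.71 weight percent

Formula mass = 1.98·24.305 + 1.02·55.845 + 1·39.098 + 1·26.982 + 3·28.085 + 12·15.999 + 2·1.008 = 449.425 g/mol, of which 48.124 g is Mg.
So Mg makes up 48.124/449.425 = 0.1071 of the mass, i.e. 10.71%.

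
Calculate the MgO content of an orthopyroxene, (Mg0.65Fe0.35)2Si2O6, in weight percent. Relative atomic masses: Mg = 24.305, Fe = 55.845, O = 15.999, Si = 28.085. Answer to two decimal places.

Formula mass = 222.852 g/mol.
1.30 Mg → 1.3000 mol MgO per formula unit; M(MgO) = 40.304, so MgO mass = 52.395 g.
52.395/222.852 × 100 = 23.51 wt%.

23.51 wt%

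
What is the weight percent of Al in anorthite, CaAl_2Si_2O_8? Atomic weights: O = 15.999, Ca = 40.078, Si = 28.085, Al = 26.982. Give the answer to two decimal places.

Formula mass = 1*40.078 + 2*26.982 + 2*28.085 + 8*15.999 = 278.204 g/mol, of which 53.964 g is Al.
So Al makes up 53.964/278.204 = 0.1940 of the mass, i.e. 19.40%.

19.40 wt%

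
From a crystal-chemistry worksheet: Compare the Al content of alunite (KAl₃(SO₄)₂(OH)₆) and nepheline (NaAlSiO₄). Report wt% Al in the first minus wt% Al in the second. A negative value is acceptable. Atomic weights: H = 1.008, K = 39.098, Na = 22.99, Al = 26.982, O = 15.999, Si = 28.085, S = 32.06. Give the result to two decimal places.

0.55 percentage points

Al in KAl₃(SO₄)₂(OH)₆: molar mass 414.198 g/mol; 3×26.982 = 80.946 g → 19.54 wt%.
Al in NaAlSiO₄: molar mass 142.053 g/mol; 1×26.982 = 26.982 g → 18.99 wt%.
Difference = 19.54 − 18.99 = 0.55 percentage points.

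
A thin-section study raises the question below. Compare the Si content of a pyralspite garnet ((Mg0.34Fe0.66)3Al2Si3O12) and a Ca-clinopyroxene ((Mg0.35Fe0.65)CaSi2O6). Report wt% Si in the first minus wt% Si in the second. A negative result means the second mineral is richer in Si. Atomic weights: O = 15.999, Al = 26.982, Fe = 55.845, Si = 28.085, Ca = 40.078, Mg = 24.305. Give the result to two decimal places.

-5.60 percentage points

First mineral: 84.255 g Si in 465.571 g formula = 18.10 wt% Si.
Second mineral: 56.170 g Si in 237.048 g formula = 23.70 wt% Si.
18.10% − 23.70% gives a difference of -5.60 percentage points.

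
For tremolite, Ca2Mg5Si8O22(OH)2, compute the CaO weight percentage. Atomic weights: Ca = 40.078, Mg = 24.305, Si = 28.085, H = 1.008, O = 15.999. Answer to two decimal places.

Molar mass of Ca2Mg5Si8O22(OH)2 = 2·40.078 + 5·24.305 + 8·28.085 + 24·15.999 + 2·1.008 = 812.353 g/mol.
Each formula unit contains 2 Ca, equivalent to 2/1 = 2.0000 mol CaO.
M(CaO) = 1×40.078 + 1×15.999 = 56.077 g/mol.
Mass of CaO per formula unit = 2.0000 × 56.077 = 112.154 g.
CaO wt% = 112.154 / 812.353 × 100 = 13.81%.

13.81 wt%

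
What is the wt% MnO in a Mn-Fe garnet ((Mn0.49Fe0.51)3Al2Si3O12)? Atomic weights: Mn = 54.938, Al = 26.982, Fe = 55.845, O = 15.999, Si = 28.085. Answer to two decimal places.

Molar mass of (Mn0.49Fe0.51)3Al2Si3O12 = 1.47*54.938 + 1.53*55.845 + 2*26.982 + 3*28.085 + 12*15.999 = 496.409 g/mol.
Each formula unit contains 1.47 Mn, equivalent to 1.47/1 = 1.4700 mol MnO.
M(MnO) = 1×54.938 + 1×15.999 = 70.937 g/mol.
Mass of MnO per formula unit = 1.4700 × 70.937 = 104.277 g.
MnO wt% = 104.277 / 496.409 × 100 = 21.01%.

21.01 wt%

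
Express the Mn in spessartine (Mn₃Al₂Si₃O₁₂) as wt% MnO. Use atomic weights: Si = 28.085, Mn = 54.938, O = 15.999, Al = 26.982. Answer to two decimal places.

42.99 wt%

Molar mass of Mn₃Al₂Si₃O₁₂ = 3*54.938 + 2*26.982 + 3*28.085 + 12*15.999 = 495.021 g/mol.
Each formula unit contains 3 Mn, equivalent to 3/1 = 3.0000 mol MnO.
M(MnO) = 1×54.938 + 1×15.999 = 70.937 g/mol.
Mass of MnO per formula unit = 3.0000 × 70.937 = 212.811 g.
MnO wt% = 212.811 / 495.021 × 100 = 42.99%.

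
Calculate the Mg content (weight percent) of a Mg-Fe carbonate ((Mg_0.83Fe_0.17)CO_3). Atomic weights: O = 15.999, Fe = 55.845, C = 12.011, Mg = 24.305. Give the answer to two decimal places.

22.50 weight percent

Molar mass of (Mg_0.83Fe_0.17)CO_3: 0.83·24.305 + 0.17·55.845 + 1·12.011 + 3·15.999 = 89.675 g/mol.
Mass of Mg per formula unit: 0.83 × 24.305 = 20.173 g.
Weight fraction Mg = 20.173 / 89.675 = 0.2250.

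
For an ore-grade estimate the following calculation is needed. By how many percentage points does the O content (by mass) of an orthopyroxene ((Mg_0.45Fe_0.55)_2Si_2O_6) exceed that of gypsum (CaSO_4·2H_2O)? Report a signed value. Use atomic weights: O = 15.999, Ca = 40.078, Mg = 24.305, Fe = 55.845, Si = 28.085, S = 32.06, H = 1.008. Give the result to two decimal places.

M((Mg_0.45Fe_0.55)_2Si_2O_6) = 235.468 g/mol, so wt% O = 95.994/235.468 × 100 = 40.77%.
M(CaSO_4·2H_2O) = 172.164 g/mol, so wt% O = 95.994/172.164 × 100 = 55.76%.
40.77 − 55.76 = -14.99 pp.

-14.99 percentage points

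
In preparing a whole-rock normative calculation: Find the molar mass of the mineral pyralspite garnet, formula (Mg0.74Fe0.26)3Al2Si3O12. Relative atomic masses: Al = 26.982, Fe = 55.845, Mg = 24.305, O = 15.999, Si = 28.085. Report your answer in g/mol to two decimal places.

427.72 g/mol

M = 2.22(24.305) + 0.78(55.845) + 2(26.982) + 3(28.085) + 12(15.999)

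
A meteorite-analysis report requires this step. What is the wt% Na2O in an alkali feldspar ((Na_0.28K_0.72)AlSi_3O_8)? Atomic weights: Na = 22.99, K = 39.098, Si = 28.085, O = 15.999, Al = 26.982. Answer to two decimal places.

M((Na_0.28K_0.72)AlSi_3O_8) = 273.817 g/mol; M(Na2O) = 61.979 g/mol.
Moles Na2O per formula unit = 0.28 Na ÷ 2 = 0.1400.
Na2O fraction = (0.1400 × 61.979) / 273.817 = 8.677/273.817 = 0.0317.

3.17 wt%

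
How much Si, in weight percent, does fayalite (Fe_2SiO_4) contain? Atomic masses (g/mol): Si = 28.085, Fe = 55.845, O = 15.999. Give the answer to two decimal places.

M(Fe_2SiO_4) = 203.771 g/mol.
Si contributes 1 × 28.085 = 28.085 g per mole.
28.085/203.771 = 0.1378 → 13.78%.

13.78 weight percent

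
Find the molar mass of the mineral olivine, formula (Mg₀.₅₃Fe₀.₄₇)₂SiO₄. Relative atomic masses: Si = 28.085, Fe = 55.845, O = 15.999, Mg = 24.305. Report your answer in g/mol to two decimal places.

170.34 g/mol

M = 1.06(24.305) + 0.94(55.845) + 1(28.085) + 4(15.999)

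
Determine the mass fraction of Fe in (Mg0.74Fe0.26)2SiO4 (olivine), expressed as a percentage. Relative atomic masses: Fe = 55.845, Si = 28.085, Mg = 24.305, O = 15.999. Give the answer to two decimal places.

Molar mass of (Mg0.74Fe0.26)2SiO4: 1.48×24.305 + 0.52×55.845 + 1×28.085 + 4×15.999 = 157.092 g/mol.
Mass of Fe per formula unit: 0.52 × 55.845 = 29.039 g.
Weight fraction Fe = 29.039 / 157.092 = 0.1849.

18.49 weight percent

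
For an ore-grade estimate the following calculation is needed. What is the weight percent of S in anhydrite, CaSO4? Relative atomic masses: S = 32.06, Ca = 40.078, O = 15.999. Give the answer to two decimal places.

23.55 weight percent

M(CaSO4) = 136.134 g/mol.
S contributes 1 × 32.06 = 32.060 g per mole.
32.060/136.134 = 0.2355 → 23.55%.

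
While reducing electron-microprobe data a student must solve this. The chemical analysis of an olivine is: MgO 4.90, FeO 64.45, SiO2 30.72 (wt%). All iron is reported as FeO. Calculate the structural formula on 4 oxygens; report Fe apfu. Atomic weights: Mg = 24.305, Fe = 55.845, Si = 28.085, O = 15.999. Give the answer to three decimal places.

1.758 Fe apfu

MgO: 4.90/40.304 = 0.12158 mol → 0.12158 mol Mg, 0.12158 mol O.
FeO: 64.45/71.844 = 0.89708 mol → 0.89708 mol Fe, 0.89708 mol O.
SiO2: 30.72/60.083 = 0.51129 mol → 0.51129 mol Si, 1.02258 mol O.
Total oxygen = 2.04124 mol. Normalization factor = 4/2.04124 = 1.95959.
Fe per 4 O = 0.89708 × 1.95959 = 1.758.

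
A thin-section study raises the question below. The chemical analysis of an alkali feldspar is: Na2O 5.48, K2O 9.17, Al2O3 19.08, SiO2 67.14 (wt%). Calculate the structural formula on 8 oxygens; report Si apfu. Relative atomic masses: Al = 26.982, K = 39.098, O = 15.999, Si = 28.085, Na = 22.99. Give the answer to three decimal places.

2.998 Si apfu

5.48 wt% Na2O ÷ 61.979 g/mol = 0.08842 mol, giving 0.17684 Na and 0.08842 O.
9.17 wt% K2O ÷ 94.195 g/mol = 0.09735 mol, giving 0.19470 K and 0.09735 O.
19.08 wt% Al2O3 ÷ 101.961 g/mol = 0.18713 mol, giving 0.37426 Al and 0.56139 O.
67.14 wt% SiO2 ÷ 60.083 g/mol = 1.11745 mol, giving 1.11745 Si and 2.23490 O.
Oxygen sums to 2.98206; scaling by 8/2.98206 = 2.68271 puts the formula on 8 O.
Si: 1.11745 × 2.68271 = 2.998 atoms per formula unit.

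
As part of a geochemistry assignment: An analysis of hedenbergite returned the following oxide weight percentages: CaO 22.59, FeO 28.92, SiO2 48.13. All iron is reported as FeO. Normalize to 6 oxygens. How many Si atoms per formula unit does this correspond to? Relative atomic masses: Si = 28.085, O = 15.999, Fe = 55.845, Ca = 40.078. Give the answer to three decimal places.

1.996 Si apfu

CaO (M=56.077): mol = 0.40284; Ca = 0.40284, O = 0.40284.
FeO (M=71.844): mol = 0.40254; Fe = 0.40254, O = 0.40254.
SiO2 (M=60.083): mol = 0.80106; Si = 0.80106, O = 1.60212.
ΣO = 2.40750; factor = 6/ΣO = 2.49221.
Si apfu = 0.80106 × 2.49221 = 1.996.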